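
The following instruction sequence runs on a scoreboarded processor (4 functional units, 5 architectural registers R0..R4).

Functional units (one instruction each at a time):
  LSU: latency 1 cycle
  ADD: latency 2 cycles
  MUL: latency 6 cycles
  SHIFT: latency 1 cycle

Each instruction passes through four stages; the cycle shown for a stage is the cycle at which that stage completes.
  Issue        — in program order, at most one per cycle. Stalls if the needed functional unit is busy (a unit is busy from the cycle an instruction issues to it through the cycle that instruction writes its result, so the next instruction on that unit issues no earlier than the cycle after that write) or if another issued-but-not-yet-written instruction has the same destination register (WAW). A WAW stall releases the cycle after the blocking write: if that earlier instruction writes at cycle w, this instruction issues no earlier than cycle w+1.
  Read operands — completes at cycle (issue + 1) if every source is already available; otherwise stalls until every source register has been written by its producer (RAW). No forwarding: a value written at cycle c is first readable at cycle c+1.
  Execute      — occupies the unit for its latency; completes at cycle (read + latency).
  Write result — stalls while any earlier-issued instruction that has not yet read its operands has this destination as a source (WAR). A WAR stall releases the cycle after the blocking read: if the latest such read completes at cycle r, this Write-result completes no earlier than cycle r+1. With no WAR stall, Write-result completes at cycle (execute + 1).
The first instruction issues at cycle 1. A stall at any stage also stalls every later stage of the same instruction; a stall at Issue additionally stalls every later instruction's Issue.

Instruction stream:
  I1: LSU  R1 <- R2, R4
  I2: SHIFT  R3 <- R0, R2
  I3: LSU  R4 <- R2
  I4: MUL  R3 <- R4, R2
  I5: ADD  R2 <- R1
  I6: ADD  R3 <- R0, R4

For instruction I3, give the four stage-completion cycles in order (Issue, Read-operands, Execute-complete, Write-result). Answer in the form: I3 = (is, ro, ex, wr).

t=1  issue I1 (LSU)
t=2  I1 read-ops | issue I2 (SHIFT)
t=3  I1 finished on LSU | I2 read-ops
t=4  I1→R1 | I2 finished on SHIFT
t=5  I2→R3 | issue I3 (LSU)
t=6  I3 read-ops | issue I4 (MUL)
t=7  I3 finished on LSU | issue I5 (ADD)
t=8  I3→R4 | I5 read-ops
t=9  I4 read-ops
t=10  I5 finished on ADD
t=11  I5→R2
t=15  I4 finished on MUL
t=16  I4→R3
t=17  issue I6 (ADD)
t=18  I6 read-ops
t=20  I6 finished on ADD
t=21  I6→R3

I3 = (5, 6, 7, 8)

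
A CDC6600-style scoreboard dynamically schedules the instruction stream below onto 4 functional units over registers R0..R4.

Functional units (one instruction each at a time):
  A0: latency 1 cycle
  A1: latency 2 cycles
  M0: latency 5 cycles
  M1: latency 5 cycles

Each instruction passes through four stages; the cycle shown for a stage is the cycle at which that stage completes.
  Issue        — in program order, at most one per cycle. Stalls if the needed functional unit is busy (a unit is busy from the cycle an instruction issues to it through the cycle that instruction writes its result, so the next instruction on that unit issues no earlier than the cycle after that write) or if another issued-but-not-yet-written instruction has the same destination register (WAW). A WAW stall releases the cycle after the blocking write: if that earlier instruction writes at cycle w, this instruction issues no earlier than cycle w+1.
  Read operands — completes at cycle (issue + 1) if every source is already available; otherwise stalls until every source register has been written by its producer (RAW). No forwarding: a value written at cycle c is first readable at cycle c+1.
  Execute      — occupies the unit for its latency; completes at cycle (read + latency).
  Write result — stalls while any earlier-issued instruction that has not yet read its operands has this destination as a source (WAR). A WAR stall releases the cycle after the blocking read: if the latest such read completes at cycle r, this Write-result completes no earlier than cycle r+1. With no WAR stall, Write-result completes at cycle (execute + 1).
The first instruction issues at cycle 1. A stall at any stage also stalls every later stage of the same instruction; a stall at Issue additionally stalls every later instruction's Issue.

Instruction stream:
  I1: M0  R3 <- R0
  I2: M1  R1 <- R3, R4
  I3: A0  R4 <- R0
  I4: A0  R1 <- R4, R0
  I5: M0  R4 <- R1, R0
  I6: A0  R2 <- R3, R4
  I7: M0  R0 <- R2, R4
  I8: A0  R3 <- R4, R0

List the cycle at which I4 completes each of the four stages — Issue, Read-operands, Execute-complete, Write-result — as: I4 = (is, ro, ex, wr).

I4 = (16, 17, 18, 19)

[I1] 1/2/7/8
[I2] 2/9/14/15  (RAW R3: wait I1 write@8)
[I3] 3/4/5/10  (WAR R4: wait I2 read@9)
[I4] 16/17/18/19  (WAW R1: wait I2 write@15)
[I5] 17/20/25/26  (RAW R1: wait I4 write@19)
[I6] 20/27/28/29  (struct: A0 busy until I4 writes@19; RAW R4: wait I5 write@26)
[I7] 27/30/35/36  (struct: M0 busy until I5 writes@26; RAW R2: wait I6 write@29)
[I8] 30/37/38/39  (struct: A0 busy until I6 writes@29; RAW R0: wait I7 write@36)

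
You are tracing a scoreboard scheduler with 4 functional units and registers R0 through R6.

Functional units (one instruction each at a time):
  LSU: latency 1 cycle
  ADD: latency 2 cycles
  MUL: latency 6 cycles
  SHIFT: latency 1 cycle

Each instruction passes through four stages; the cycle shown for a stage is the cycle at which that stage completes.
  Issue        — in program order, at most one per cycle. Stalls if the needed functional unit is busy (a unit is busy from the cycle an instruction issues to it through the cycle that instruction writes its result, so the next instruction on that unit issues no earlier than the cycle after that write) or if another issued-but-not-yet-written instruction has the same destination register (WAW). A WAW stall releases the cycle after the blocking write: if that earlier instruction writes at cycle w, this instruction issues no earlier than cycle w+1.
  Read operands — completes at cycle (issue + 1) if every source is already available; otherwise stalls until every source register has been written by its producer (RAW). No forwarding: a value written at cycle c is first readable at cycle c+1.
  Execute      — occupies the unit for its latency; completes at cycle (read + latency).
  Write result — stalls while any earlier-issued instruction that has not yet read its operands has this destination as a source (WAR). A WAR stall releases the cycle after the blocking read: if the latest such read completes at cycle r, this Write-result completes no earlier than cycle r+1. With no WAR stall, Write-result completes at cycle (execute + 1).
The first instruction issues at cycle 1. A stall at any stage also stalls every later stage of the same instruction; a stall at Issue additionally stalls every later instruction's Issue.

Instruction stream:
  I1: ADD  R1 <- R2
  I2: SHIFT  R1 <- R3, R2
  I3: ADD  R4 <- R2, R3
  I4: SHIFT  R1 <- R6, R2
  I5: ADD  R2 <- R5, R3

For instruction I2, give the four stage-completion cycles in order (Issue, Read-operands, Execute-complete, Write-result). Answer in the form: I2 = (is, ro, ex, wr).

cycle 1: issue I1 (ADD)
cycle 2: I1 read-ops
cycle 4: I1 finished on ADD
cycle 5: I1→R1
cycle 6: issue I2 (SHIFT)
cycle 7: I2 read-ops · issue I3 (ADD)
cycle 8: I2 finished on SHIFT · I3 read-ops
cycle 9: I2→R1
cycle 10: I3 finished on ADD · issue I4 (SHIFT)
cycle 11: I3→R4 · I4 read-ops
cycle 12: I4 finished on SHIFT · issue I5 (ADD)
cycle 13: I4→R1 · I5 read-ops
cycle 15: I5 finished on ADD
cycle 16: I5→R2

I2 = (6, 7, 8, 9)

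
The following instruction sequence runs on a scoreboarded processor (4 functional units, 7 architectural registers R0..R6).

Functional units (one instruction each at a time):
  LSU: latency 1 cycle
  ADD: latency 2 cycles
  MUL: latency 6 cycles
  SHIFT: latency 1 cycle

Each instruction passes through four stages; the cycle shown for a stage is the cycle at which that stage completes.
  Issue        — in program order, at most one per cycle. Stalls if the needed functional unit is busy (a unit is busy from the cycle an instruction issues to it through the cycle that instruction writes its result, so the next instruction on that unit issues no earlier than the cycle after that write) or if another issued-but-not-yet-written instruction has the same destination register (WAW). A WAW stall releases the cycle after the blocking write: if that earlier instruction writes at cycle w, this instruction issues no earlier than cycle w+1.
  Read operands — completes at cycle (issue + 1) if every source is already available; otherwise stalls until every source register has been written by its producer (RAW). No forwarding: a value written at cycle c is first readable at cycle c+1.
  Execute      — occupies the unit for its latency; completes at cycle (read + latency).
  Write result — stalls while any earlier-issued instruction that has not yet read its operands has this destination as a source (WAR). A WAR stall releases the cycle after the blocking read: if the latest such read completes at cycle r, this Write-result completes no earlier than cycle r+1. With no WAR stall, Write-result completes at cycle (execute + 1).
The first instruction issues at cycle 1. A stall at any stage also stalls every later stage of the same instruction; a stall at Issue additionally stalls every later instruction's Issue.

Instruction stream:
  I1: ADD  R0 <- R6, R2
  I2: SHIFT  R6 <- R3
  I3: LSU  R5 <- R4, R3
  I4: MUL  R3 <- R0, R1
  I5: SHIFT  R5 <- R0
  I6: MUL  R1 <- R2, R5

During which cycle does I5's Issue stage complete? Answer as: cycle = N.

t=1  I1→ADD
t=2  I1 RO; I2→SHIFT
t=3  I2 RO; I3→LSU
t=4  I1 EX; I2 EX; I3 RO; I4→MUL
t=5  I1 WR R0; I2 WR R6; I3 EX
t=6  I3 WR R5; I4 RO
t=7  I5→SHIFT
t=8  I5 RO
t=9  I5 EX
t=10  I5 WR R5
t=12  I4 EX
t=13  I4 WR R3
t=14  I6→MUL
t=15  I6 RO
t=21  I6 EX
t=22  I6 WR R1

cycle = 7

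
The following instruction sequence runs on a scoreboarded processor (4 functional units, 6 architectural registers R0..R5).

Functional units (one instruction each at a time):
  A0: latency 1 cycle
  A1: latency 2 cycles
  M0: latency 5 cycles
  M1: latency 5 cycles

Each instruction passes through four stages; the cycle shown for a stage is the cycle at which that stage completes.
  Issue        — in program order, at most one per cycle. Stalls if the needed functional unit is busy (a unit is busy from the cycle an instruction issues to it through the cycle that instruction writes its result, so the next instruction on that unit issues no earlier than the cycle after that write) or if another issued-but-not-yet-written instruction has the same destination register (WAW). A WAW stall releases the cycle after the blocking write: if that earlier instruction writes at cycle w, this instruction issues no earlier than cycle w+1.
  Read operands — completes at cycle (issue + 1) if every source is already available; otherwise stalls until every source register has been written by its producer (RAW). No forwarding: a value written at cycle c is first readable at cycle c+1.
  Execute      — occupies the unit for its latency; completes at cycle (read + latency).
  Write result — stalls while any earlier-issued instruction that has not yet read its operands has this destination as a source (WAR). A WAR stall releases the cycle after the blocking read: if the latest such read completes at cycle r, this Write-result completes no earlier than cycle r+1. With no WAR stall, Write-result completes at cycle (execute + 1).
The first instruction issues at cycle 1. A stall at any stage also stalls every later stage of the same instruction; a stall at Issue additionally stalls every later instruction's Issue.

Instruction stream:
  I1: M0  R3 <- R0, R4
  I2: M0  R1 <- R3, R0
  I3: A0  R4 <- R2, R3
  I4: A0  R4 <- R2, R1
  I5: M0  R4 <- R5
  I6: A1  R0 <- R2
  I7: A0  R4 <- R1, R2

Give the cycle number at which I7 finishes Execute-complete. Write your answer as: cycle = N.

t=1  I1 dispatched to M0
t=2  I1 operands ready
t=7  I1 complete
t=8  R3←I1
t=9  I2 dispatched to M0
t=10  I2 operands ready · I3 dispatched to A0
t=11  I3 operands ready
t=12  I3 complete
t=13  R4←I3
t=14  I4 dispatched to A0
t=15  I2 complete
t=16  R1←I2
t=17  I4 operands ready
t=18  I4 complete
t=19  R4←I4
t=20  I5 dispatched to M0
t=21  I5 operands ready · I6 dispatched to A1
t=22  I6 operands ready
t=24  I6 complete
t=25  R0←I6
t=26  I5 complete
t=27  R4←I5
t=28  I7 dispatched to A0
t=29  I7 operands ready
t=30  I7 complete
t=31  R4←I7

cycle = 30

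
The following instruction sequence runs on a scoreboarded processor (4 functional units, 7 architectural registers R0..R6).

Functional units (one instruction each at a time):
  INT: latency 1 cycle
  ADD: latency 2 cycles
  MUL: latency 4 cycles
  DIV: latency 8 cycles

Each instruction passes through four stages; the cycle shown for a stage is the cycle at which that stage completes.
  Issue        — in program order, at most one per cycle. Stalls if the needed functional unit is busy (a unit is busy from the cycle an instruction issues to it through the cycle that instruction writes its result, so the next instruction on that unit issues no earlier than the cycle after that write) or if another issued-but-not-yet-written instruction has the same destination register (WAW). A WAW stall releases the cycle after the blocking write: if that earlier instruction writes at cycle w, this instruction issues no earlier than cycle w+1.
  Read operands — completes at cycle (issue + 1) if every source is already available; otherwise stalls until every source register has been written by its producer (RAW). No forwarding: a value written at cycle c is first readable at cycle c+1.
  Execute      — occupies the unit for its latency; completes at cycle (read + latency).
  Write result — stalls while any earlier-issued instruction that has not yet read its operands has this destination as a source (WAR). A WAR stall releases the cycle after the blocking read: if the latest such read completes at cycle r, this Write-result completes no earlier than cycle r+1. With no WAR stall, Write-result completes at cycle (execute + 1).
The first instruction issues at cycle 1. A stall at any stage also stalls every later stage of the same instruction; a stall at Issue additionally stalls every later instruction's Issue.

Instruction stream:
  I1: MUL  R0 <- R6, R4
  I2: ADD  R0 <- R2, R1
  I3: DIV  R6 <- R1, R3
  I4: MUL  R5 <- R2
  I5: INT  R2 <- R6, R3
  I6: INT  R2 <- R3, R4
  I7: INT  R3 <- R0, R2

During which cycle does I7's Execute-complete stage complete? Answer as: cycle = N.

I1 -> (1, 2, 6, 7)
I2 -> (8, 9, 11, 12)  // WAW R0: wait I1 write@7
I3 -> (9, 10, 18, 19)
I4 -> (10, 11, 15, 16)
I5 -> (11, 20, 21, 22)  // RAW R6: wait I3 write@19
I6 -> (23, 24, 25, 26)  // struct: INT busy until I5 writes@22
I7 -> (27, 28, 29, 30)  // struct: INT busy until I6 writes@26

cycle = 29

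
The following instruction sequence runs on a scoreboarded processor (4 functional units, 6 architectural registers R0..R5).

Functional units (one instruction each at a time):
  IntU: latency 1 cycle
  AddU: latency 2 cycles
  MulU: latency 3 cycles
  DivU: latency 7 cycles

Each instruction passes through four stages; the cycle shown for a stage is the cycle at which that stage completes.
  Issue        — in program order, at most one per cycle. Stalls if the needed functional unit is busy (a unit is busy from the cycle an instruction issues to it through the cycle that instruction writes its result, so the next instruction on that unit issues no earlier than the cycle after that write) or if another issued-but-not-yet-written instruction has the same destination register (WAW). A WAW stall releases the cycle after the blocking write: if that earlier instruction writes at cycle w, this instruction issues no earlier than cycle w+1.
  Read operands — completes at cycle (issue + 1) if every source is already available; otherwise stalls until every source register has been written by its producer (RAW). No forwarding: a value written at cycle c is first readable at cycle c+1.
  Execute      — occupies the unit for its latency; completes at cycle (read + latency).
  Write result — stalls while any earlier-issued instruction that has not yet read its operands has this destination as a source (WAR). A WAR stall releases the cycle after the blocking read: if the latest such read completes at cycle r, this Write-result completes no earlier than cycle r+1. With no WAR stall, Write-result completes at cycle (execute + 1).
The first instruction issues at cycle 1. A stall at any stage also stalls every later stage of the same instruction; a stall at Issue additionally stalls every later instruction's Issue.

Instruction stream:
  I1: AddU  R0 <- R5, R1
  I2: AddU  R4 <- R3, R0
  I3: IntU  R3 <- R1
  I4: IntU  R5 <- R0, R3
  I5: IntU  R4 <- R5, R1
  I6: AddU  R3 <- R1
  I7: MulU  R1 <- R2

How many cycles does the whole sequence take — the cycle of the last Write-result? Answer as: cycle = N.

cycle = 22

c1: I1→AddU
c2: I1 RO
c4: I1 EX
c5: I1 WR R0
c6: I2→AddU
c7: I2 RO | I3→IntU
c8: I3 RO
c9: I2 EX | I3 EX
c10: I2 WR R4 | I3 WR R3
c11: I4→IntU
c12: I4 RO
c13: I4 EX
c14: I4 WR R5
c15: I5→IntU
c16: I5 RO | I6→AddU
c17: I5 EX | I6 RO | I7→MulU
c18: I5 WR R4 | I7 RO
c19: I6 EX
c20: I6 WR R3
c21: I7 EX
c22: I7 WR R1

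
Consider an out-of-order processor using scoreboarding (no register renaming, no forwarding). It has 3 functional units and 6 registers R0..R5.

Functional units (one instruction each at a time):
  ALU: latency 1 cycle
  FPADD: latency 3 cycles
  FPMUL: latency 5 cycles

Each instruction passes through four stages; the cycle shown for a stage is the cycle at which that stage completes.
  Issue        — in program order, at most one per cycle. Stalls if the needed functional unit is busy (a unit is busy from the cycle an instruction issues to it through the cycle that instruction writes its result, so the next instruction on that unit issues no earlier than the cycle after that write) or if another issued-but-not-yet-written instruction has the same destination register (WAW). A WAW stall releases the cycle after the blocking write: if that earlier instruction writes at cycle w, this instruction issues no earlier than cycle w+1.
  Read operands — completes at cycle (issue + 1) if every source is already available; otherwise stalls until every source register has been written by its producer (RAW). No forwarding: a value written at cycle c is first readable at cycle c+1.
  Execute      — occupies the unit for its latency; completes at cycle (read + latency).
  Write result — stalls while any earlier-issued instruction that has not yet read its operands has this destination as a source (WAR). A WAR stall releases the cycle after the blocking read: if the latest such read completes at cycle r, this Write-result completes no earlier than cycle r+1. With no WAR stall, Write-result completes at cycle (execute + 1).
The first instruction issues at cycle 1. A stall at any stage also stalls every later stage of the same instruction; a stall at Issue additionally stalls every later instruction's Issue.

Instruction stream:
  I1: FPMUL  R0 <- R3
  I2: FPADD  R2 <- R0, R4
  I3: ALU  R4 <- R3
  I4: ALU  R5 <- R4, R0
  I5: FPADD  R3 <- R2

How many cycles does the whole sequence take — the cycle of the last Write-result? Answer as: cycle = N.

I1: IS=1 RO=2 EX=7 WR=8
I2: IS=2 RO=9 EX=12 WR=13  [RAW R0: wait I1 write@8]
I3: IS=3 RO=4 EX=5 WR=10  [WAR R4: wait I2 read@9]
I4: IS=11 RO=12 EX=13 WR=14  [struct: ALU busy until I3 writes@10]
I5: IS=14 RO=15 EX=18 WR=19  [struct: FPADD busy until I2 writes@13]

cycle = 19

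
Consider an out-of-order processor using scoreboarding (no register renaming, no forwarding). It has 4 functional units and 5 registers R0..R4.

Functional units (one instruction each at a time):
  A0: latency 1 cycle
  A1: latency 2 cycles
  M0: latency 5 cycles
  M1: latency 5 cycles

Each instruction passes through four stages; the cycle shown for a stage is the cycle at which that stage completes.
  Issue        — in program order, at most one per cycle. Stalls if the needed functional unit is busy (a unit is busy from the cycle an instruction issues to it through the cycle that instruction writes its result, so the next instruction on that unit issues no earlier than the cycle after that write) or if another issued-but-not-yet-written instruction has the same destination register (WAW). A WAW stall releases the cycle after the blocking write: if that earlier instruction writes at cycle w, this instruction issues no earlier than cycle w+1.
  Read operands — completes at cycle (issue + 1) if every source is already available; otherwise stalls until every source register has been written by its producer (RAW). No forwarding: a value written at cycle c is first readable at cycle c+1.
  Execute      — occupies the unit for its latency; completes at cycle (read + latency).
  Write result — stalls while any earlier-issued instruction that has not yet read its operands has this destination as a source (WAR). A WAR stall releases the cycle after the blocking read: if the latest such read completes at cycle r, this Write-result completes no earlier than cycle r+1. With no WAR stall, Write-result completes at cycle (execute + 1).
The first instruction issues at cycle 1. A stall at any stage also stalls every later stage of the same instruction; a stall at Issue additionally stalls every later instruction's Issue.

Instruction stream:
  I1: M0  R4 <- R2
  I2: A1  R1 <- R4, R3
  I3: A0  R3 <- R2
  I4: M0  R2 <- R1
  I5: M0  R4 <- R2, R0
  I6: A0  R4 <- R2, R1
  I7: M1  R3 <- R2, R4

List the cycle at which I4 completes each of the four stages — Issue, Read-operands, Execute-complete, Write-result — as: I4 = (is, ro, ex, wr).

c1: I1→M0
c2: I1 RO | I2→A1
c3: I3→A0
c4: I3 RO
c5: I3 EX
c7: I1 EX
c8: I1 WR R4
c9: I2 RO | I4→M0
c10: I3 WR R3
c11: I2 EX
c12: I2 WR R1
c13: I4 RO
c18: I4 EX
c19: I4 WR R2
c20: I5→M0
c21: I5 RO
c26: I5 EX
c27: I5 WR R4
c28: I6→A0
c29: I6 RO | I7→M1
c30: I6 EX
c31: I6 WR R4
c32: I7 RO
c37: I7 EX
c38: I7 WR R3

I4 = (9, 13, 18, 19)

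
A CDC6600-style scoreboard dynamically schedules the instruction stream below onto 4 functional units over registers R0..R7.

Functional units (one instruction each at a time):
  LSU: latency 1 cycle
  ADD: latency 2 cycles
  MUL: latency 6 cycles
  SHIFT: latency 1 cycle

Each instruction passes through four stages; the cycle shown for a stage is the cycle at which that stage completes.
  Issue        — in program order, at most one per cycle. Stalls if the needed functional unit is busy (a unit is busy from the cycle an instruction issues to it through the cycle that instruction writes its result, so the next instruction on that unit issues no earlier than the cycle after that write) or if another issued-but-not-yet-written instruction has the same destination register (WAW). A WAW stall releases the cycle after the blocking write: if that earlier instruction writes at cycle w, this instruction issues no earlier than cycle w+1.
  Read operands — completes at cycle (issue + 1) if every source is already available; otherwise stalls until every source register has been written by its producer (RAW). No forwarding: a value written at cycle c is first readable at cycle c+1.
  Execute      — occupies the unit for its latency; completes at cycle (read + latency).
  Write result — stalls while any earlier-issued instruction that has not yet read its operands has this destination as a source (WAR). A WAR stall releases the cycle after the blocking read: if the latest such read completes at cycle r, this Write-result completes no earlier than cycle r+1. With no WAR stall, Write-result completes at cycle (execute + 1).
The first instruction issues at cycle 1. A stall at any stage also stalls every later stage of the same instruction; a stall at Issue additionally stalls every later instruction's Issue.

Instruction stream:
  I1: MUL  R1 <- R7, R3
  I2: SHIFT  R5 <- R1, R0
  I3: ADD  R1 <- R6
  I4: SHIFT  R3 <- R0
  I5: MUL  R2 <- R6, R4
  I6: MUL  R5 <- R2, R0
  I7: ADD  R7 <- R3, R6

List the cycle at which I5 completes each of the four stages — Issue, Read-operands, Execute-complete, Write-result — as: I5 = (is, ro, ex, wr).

I5 = (14, 15, 21, 22)

t=1  issue I1 (MUL)
t=2  I1 read-ops · issue I2 (SHIFT)
t=8  I1 finished on MUL
t=9  I1→R1
t=10  I2 read-ops · issue I3 (ADD)
t=11  I2 finished on SHIFT · I3 read-ops
t=12  I2→R5
t=13  I3 finished on ADD · issue I4 (SHIFT)
t=14  I3→R1 · I4 read-ops · issue I5 (MUL)
t=15  I4 finished on SHIFT · I5 read-ops
t=16  I4→R3
t=21  I5 finished on MUL
t=22  I5→R2
t=23  issue I6 (MUL)
t=24  I6 read-ops · issue I7 (ADD)
t=25  I7 read-ops
t=27  I7 finished on ADD
t=28  I7→R7
t=30  I6 finished on MUL
t=31  I6→R5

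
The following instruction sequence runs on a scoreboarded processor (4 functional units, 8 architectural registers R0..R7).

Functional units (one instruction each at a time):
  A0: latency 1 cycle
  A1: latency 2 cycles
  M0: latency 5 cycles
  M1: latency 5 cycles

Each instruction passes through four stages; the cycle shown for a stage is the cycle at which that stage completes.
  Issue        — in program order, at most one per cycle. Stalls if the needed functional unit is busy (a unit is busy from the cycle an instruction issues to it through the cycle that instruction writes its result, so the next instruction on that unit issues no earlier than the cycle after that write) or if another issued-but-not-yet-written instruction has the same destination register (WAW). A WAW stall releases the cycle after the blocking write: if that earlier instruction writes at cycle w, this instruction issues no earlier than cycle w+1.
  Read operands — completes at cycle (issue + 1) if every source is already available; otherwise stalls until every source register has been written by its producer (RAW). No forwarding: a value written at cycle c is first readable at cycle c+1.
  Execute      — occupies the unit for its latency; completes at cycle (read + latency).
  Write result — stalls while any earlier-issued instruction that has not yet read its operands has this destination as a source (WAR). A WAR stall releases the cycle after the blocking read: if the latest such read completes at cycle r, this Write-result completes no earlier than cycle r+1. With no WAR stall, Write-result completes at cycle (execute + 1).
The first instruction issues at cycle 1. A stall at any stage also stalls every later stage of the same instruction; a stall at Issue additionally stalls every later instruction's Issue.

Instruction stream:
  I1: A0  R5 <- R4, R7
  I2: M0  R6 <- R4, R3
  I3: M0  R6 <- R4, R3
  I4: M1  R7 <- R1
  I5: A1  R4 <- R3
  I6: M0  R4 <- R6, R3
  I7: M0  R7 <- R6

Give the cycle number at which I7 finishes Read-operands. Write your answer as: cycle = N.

cycle 1: issue I1 (A0)
cycle 2: I1 read-ops; issue I2 (M0)
cycle 3: I1 finished on A0; I2 read-ops
cycle 4: I1→R5
cycle 8: I2 finished on M0
cycle 9: I2→R6
cycle 10: issue I3 (M0)
cycle 11: I3 read-ops; issue I4 (M1)
cycle 12: I4 read-ops; issue I5 (A1)
cycle 13: I5 read-ops
cycle 15: I5 finished on A1
cycle 16: I3 finished on M0; I5→R4
cycle 17: I3→R6; I4 finished on M1
cycle 18: I4→R7; issue I6 (M0)
cycle 19: I6 read-ops
cycle 24: I6 finished on M0
cycle 25: I6→R4
cycle 26: issue I7 (M0)
cycle 27: I7 read-ops
cycle 32: I7 finished on M0
cycle 33: I7→R7

cycle = 27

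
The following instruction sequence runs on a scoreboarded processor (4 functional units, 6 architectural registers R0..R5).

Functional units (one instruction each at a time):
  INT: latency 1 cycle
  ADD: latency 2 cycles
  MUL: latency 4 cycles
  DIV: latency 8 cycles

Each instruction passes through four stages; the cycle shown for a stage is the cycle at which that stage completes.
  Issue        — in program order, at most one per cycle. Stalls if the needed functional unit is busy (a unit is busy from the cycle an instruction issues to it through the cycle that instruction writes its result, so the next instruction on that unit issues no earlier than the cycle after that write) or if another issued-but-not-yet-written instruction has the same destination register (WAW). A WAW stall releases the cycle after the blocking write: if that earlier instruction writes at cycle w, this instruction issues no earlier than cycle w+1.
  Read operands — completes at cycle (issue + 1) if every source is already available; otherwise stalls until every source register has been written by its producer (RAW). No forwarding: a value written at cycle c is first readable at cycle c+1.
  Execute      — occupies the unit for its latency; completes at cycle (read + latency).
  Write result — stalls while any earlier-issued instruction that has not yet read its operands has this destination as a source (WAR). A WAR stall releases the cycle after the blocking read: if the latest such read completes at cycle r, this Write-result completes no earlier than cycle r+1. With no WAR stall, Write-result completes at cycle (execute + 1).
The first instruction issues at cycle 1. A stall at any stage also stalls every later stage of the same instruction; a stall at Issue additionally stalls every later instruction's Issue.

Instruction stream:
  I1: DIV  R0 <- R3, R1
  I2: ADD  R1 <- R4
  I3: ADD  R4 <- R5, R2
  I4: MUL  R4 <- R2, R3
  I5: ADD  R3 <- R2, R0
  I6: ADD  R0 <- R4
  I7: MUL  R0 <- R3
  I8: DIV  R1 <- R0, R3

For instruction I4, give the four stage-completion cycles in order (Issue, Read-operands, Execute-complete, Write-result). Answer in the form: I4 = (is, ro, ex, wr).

I4 = (12, 13, 17, 18)

  I1 | 1 | 2 | 10 | 11
  I2 | 2 | 3 | 5 | 6
  I3 | 7 | 8 | 10 | 11   struct: ADD busy until I2 writes@6
  I4 | 12 | 13 | 17 | 18   WAW R4: wait I3 write@11
  I5 | 13 | 14 | 16 | 17
  I6 | 18 | 19 | 21 | 22   struct: ADD busy until I5 writes@17
  I7 | 23 | 24 | 28 | 29   WAW R0: wait I6 write@22
  I8 | 24 | 30 | 38 | 39   RAW R0: wait I7 write@29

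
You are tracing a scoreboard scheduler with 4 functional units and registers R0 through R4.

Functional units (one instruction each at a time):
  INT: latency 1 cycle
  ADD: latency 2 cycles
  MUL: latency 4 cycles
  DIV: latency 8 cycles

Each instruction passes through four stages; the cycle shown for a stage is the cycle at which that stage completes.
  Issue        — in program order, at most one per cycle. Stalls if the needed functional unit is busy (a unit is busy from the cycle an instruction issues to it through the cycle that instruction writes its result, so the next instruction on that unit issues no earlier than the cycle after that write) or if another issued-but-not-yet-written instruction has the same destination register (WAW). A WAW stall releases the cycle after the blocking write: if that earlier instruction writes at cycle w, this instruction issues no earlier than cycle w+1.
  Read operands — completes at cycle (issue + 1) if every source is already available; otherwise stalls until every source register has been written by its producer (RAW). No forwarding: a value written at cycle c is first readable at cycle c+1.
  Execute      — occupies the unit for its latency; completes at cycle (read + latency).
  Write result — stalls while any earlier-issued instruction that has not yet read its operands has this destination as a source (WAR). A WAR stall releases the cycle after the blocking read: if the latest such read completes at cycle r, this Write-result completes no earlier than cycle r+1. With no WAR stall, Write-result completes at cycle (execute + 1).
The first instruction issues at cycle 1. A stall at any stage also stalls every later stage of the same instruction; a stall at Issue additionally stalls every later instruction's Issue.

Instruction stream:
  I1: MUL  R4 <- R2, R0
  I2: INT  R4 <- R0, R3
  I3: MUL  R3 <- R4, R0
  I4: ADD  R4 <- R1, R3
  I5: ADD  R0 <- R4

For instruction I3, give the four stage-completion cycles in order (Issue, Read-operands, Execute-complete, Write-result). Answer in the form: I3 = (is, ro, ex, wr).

I3 = (9, 12, 16, 17)

t=1  I1→MUL
t=2  I1 RO
t=6  I1 EX
t=7  I1 WR R4
t=8  I2→INT
t=9  I2 RO, I3→MUL
t=10  I2 EX
t=11  I2 WR R4
t=12  I3 RO, I4→ADD
t=16  I3 EX
t=17  I3 WR R3
t=18  I4 RO
t=20  I4 EX
t=21  I4 WR R4
t=22  I5→ADD
t=23  I5 RO
t=25  I5 EX
t=26  I5 WR R0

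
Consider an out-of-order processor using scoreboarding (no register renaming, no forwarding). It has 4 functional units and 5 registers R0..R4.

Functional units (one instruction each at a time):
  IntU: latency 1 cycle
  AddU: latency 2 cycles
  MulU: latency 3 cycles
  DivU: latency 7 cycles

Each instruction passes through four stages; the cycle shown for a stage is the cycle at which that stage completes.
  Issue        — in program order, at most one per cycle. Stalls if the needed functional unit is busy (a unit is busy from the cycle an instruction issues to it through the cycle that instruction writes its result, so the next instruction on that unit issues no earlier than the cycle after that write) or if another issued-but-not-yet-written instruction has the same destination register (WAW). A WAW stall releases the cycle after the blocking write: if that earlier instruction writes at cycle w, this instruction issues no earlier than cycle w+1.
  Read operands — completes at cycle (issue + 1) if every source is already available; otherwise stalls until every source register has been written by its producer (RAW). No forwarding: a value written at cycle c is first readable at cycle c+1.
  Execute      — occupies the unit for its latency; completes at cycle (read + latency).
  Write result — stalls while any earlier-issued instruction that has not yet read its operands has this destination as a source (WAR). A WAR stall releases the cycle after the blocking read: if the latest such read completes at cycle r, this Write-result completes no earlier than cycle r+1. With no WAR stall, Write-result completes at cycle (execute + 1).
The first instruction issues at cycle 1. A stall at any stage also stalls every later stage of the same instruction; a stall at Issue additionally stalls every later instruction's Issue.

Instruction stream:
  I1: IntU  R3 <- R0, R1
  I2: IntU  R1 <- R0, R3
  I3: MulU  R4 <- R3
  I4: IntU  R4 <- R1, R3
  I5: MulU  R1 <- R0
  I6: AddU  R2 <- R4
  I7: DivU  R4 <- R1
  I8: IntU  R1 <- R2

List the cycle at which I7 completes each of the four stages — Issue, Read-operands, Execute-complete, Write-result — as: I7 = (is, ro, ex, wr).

  I1 | 1 | 2 | 3 | 4
  I2 | 5 | 6 | 7 | 8   struct: IntU busy until I1 writes@4
  I3 | 6 | 7 | 10 | 11
  I4 | 12 | 13 | 14 | 15   WAW R4: wait I3 write@11
  I5 | 13 | 14 | 17 | 18
  I6 | 14 | 16 | 18 | 19   RAW R4: wait I4 write@15
  I7 | 16 | 19 | 26 | 27   WAW R4: wait I4 write@15 · RAW R1: wait I5 write@18
  I8 | 19 | 20 | 21 | 22   WAW R1: wait I5 write@18

I7 = (16, 19, 26, 27)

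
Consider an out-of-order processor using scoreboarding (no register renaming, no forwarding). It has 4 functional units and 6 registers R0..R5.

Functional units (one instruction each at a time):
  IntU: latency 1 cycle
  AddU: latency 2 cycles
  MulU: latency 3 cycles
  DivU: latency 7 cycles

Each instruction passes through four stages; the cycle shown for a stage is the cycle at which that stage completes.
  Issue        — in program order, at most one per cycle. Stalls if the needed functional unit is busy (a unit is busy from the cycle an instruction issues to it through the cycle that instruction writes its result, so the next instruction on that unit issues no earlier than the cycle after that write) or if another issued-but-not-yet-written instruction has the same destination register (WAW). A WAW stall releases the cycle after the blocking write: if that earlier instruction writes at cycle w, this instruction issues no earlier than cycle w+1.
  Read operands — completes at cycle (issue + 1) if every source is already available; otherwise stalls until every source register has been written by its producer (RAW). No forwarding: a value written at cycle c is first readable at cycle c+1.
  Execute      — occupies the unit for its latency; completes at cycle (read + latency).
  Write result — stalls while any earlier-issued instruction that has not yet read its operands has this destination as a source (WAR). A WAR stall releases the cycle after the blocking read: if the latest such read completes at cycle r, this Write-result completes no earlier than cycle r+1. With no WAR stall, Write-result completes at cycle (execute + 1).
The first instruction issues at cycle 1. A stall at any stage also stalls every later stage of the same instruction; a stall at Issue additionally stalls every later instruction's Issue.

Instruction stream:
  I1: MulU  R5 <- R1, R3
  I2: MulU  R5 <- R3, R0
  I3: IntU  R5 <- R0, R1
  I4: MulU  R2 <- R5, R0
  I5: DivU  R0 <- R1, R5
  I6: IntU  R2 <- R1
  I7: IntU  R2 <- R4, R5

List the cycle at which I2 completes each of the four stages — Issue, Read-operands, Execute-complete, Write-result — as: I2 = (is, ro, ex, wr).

t=1  I1→MulU
t=2  I1 RO
t=5  I1 EX
t=6  I1 WR R5
t=7  I2→MulU
t=8  I2 RO
t=11  I2 EX
t=12  I2 WR R5
t=13  I3→IntU
t=14  I3 RO | I4→MulU
t=15  I3 EX | I5→DivU
t=16  I3 WR R5
t=17  I4 RO | I5 RO
t=20  I4 EX
t=21  I4 WR R2
t=22  I6→IntU
t=23  I6 RO
t=24  I5 EX | I6 EX
t=25  I5 WR R0 | I6 WR R2
t=26  I7→IntU
t=27  I7 RO
t=28  I7 EX
t=29  I7 WR R2

I2 = (7, 8, 11, 12)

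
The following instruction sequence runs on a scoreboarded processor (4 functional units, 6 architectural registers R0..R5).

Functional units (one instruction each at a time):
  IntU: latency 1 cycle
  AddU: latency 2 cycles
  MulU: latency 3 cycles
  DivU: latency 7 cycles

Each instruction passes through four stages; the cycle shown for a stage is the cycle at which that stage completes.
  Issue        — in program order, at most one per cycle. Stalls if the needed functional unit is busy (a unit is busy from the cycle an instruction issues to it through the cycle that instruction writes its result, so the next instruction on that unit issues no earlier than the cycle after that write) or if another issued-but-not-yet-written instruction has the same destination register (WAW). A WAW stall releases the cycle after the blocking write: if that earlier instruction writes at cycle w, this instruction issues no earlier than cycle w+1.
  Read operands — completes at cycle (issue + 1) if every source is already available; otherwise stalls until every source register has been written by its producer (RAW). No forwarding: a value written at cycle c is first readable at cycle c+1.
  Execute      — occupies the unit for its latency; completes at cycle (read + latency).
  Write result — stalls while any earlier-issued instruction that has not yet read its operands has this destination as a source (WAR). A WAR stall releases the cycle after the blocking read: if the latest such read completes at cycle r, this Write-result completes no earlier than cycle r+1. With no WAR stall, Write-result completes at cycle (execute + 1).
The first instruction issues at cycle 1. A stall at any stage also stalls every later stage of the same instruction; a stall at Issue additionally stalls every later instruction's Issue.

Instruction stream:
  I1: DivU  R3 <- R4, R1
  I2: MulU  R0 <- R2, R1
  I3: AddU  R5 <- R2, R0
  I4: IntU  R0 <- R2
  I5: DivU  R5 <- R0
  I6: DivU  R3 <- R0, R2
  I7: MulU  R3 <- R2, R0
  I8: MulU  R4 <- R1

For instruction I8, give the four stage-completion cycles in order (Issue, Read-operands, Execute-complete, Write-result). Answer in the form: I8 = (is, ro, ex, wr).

I1: IS=1 RO=2 EX=9 WR=10
I2: IS=2 RO=3 EX=6 WR=7
I3: IS=3 RO=8 EX=10 WR=11  [RAW R0: wait I2 write@7]
I4: IS=8 RO=9 EX=10 WR=11  [WAW R0: wait I2 write@7]
I5: IS=12 RO=13 EX=20 WR=21  [WAW R5: wait I3 write@11]
I6: IS=22 RO=23 EX=30 WR=31  [struct: DivU busy until I5 writes@21]
I7: IS=32 RO=33 EX=36 WR=37  [WAW R3: wait I6 write@31]
I8: IS=38 RO=39 EX=42 WR=43  [struct: MulU busy until I7 writes@37]

I8 = (38, 39, 42, 43)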